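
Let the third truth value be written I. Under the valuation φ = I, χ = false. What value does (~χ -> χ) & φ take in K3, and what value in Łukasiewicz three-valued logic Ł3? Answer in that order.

In K3: ~χ = ~false = true
~χ -> χ = true -> false = false
(~χ -> χ) & φ = false & I = false
In Łukasiewicz three-valued logic Ł3: ~χ = ~false = true
~χ -> χ = true -> false = false
(~χ -> χ) & φ = false & I = false

false; false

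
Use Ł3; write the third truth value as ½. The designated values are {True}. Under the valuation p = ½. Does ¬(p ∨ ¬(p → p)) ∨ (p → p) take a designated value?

Yes

p → p = ½ → ½ = True  [min(1, 1−½+½)]
¬(p → p) = ¬True = False
p ∨ ¬(p → p) = ½ ∨ False = ½
¬(p ∨ ¬(p → p)) = ¬½ = ½
p → p = ½ → ½ = True
¬(p ∨ ¬(p → p)) ∨ (p → p) = ½ ∨ True = True
True ∈ {True}.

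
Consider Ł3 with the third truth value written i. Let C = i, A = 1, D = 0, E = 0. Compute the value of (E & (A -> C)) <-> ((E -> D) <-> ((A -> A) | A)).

0

A -> C = 1 -> i = i  [min(1, 1−1+½)]
E & (A -> C) = 0 & i = 0
E -> D = 0 -> 0 = 1
A -> A = 1 -> 1 = 1
(A -> A) | A = 1 | 1 = 1
(E -> D) <-> ((A -> A) | A) = 1 <-> 1 = 1
(E & (A -> C)) <-> ((E -> D) <-> ((A -> A) | A)) = 0 <-> 1 = 0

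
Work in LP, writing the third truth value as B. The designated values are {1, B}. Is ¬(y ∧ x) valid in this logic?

Countermodel: y=1, x=1 gives 0, which is not designated.

No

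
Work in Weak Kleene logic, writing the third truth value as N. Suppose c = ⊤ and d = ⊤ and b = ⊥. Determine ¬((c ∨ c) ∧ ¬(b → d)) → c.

⊤

c ∨ c = ⊤ ∨ ⊤ = ⊤
b → d = ⊥ → ⊤ = ⊤
¬(b → d) = ¬⊤ = ⊥
(c ∨ c) ∧ ¬(b → d) = ⊤ ∧ ⊥ = ⊥
¬((c ∨ c) ∧ ¬(b → d)) = ¬⊥ = ⊤
¬((c ∨ c) ∧ ¬(b → d)) → c = ⊤ → ⊤ = ⊤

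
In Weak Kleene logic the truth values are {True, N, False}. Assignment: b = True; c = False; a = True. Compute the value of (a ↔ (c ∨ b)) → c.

c ∨ b = False ∨ True = True
a ↔ (c ∨ b) = True ↔ True = True
(a ↔ (c ∨ b)) → c = True → False = False

False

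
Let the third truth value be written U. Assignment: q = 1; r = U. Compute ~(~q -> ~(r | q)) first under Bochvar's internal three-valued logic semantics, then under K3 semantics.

U; 0

In Bochvar's internal three-valued logic: ~q = ~1 = 0
r | q = U | 1 = U
~(r | q) = ~U = U
~q -> ~(r | q) = 0 -> U = U  [any arg is the third value ⇒ result is the third value]
~(~q -> ~(r | q)) = ~U = U
In K3: ~q = ~1 = 0
r | q = U | 1 = 1
~(r | q) = ~1 = 0
~q -> ~(r | q) = 0 -> 0 = 1
~(~q -> ~(r | q)) = ~1 = 0
They differ because Bochvar's internal three-valued logic and K3 treat U differently under the binary connectives.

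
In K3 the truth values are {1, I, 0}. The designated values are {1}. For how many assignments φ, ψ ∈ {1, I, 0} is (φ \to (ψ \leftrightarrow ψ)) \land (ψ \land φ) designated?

Designated under: (φ=1, ψ=1).

1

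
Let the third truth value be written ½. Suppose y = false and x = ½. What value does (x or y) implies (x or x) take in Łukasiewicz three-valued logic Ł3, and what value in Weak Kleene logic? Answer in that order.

true; ½

In Łukasiewicz three-valued logic Ł3: x or y = ½ or false = ½
x or x = ½ or ½ = ½
(x or y) implies (x or x) = ½ implies ½ = true
In Weak Kleene logic: x or y = ½ or false = ½
x or x = ½ or ½ = ½
(x or y) implies (x or x) = ½ implies ½ = ½  [any arg is the third value ⇒ result is the third value]
They differ because Łukasiewicz three-valued logic Ł3 and Weak Kleene logic treat ½ differently under the binary connectives.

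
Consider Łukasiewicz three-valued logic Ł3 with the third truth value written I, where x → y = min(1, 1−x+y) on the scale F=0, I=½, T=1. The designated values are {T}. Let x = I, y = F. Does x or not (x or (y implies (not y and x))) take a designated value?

not y = not F = T
not y and x = T and I = I
y implies (not y and x) = F implies I = T  [min(1, 1−0+½)]
x or (y implies (not y and x)) = I or T = T
not (x or (y implies (not y and x))) = not T = F
x or not (x or (y implies (not y and x))) = I or F = I
I ∉ {T}.

No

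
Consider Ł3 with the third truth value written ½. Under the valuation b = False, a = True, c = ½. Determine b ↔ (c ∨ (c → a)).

c → a = ½ → True = True
c ∨ (c → a) = ½ ∨ True = True
b ↔ (c ∨ (c → a)) = False ↔ True = False

False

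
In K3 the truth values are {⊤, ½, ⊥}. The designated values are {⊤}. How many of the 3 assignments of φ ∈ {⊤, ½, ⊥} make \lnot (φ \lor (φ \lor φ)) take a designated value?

1

φ=⊤: ⊥ ·
φ=½: ½ ·
φ=⊥: ⊤ ✓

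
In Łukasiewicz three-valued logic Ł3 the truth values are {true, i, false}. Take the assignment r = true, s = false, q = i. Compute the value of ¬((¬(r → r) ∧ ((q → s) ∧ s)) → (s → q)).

false

r → r = true → true = true
¬(r → r) = ¬true = false
q → s = i → false = i  [min(1, 1−½+0)]
(q → s) ∧ s = i ∧ false = false
¬(r → r) ∧ ((q → s) ∧ s) = false ∧ false = false
s → q = false → i = true
(¬(r → r) ∧ ((q → s) ∧ s)) → (s → q) = false → true = true
¬((¬(r → r) ∧ ((q → s) ∧ s)) → (s → q)) = ¬true = false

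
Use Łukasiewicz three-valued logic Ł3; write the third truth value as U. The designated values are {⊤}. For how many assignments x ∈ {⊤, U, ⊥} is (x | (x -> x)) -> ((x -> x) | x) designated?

3

x=⊤: ⊤ ✓
x=U: ⊤ ✓
x=⊥: ⊤ ✓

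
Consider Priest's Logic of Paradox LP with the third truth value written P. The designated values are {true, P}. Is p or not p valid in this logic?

Yes

Every assignment of p over {true, P, false} gives a value in {true, P}.
In particular, with p=P: p or not p = P.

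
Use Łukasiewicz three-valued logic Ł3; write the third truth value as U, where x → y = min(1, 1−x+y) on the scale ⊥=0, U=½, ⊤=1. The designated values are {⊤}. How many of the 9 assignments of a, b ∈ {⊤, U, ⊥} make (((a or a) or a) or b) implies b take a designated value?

Of the 9 assignments, 6 give a value in {⊤}.

6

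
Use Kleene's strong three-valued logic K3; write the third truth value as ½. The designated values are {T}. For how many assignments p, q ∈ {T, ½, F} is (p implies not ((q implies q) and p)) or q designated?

5

Of the 9 assignments, 5 give a value in {T}.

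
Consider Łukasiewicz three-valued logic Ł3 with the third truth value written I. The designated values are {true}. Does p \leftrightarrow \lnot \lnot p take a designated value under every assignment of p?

Yes

Every assignment of p over {true, I, false} gives a value in {true}.
In particular, with p=I: p \leftrightarrow \lnot \lnot p = true.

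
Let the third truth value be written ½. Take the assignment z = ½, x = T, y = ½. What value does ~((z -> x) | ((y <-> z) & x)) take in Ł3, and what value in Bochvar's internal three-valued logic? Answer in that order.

In Ł3: z -> x = ½ -> T = T  [min(1, 1−½+1)]
y <-> z = ½ <-> ½ = T
(y <-> z) & x = T & T = T
(z -> x) | ((y <-> z) & x) = T | T = T
~((z -> x) | ((y <-> z) & x)) = ~T = F
In Bochvar's internal three-valued logic: z -> x = ½ -> T = ½
y <-> z = ½ <-> ½ = ½
(y <-> z) & x = ½ & T = ½
(z -> x) | ((y <-> z) & x) = ½ | ½ = ½
~((z -> x) | ((y <-> z) & x)) = ~½ = ½
They differ because Ł3 and Bochvar's internal three-valued logic treat ½ differently under the binary connectives.

F; ½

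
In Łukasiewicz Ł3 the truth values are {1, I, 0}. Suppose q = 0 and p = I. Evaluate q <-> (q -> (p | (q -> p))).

q -> p = 0 -> I = 1  [min(1, 1−0+½)]
p | (q -> p) = I | 1 = 1
q -> (p | (q -> p)) = 0 -> 1 = 1
q <-> (q -> (p | (q -> p))) = 0 <-> 1 = 0

0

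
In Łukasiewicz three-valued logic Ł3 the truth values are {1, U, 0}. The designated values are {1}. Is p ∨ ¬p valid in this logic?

No

Countermodel: p=U gives U, which is not designated.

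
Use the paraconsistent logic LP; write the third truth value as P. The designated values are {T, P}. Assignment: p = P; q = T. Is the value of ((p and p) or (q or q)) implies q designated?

Yes

p and p = P and P = P
q or q = T or T = T
(p and p) or (q or q) = P or T = T
((p and p) or (q or q)) implies q = T implies T = T
T ∈ {T, P}.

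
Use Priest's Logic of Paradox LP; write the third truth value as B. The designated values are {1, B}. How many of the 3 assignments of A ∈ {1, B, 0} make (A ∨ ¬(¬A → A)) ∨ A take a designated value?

3

A=1: 1 ✓
A=B: B ✓
A=0: 1 ✓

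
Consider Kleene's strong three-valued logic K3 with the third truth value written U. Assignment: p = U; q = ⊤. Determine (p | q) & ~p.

p | q = U | ⊤ = ⊤
~p = ~U = U
(p | q) & ~p = ⊤ & U = U

U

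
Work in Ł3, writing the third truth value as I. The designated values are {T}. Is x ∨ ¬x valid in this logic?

Countermodel: x=I gives I, which is not designated.

No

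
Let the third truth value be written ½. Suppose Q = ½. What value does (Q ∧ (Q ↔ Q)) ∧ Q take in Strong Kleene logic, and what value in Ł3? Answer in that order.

½; ½

In Strong Kleene logic: Q ↔ Q = ½ ↔ ½ = ½
Q ∧ (Q ↔ Q) = ½ ∧ ½ = ½
(Q ∧ (Q ↔ Q)) ∧ Q = ½ ∧ ½ = ½
In Ł3: Q ↔ Q = ½ ↔ ½ = 1  [1 − |½−½|]
Q ∧ (Q ↔ Q) = ½ ∧ 1 = ½
(Q ∧ (Q ↔ Q)) ∧ Q = ½ ∧ ½ = ½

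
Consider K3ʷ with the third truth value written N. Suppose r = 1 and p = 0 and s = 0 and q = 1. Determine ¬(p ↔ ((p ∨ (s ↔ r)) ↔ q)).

s ↔ r = 0 ↔ 1 = 0
p ∨ (s ↔ r) = 0 ∨ 0 = 0
(p ∨ (s ↔ r)) ↔ q = 0 ↔ 1 = 0
p ↔ ((p ∨ (s ↔ r)) ↔ q) = 0 ↔ 0 = 1
¬(p ↔ ((p ∨ (s ↔ r)) ↔ q)) = ¬1 = 0

0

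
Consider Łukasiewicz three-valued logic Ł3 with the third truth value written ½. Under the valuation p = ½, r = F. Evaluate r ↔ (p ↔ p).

p ↔ p = ½ ↔ ½ = T
r ↔ (p ↔ p) = F ↔ T = F

F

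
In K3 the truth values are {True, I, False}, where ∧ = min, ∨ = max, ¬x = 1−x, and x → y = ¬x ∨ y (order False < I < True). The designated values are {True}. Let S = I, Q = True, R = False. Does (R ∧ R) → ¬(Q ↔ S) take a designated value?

R ∧ R = False ∧ False = False
Q ↔ S = True ↔ I = I
¬(Q ↔ S) = ¬I = I
(R ∧ R) → ¬(Q ↔ S) = False → I = True  [¬False ∨ I]
True ∈ {True}.

Yes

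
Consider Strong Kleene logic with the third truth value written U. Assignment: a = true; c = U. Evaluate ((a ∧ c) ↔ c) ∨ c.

U

a ∧ c = true ∧ U = U
(a ∧ c) ↔ c = U ↔ U = U
((a ∧ c) ↔ c) ∨ c = U ∨ U = U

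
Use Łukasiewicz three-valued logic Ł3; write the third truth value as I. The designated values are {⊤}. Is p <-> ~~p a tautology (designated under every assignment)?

Yes

Every assignment of p over {⊤, I, ⊥} gives a value in {⊤}.
In particular, with p=I: p <-> ~~p = ⊤.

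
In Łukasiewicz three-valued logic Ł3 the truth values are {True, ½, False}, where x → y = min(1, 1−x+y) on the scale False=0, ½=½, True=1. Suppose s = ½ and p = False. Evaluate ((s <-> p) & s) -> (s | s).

s <-> p = ½ <-> False = ½  [1 − |½−0|]
(s <-> p) & s = ½ & ½ = ½
s | s = ½ | ½ = ½
((s <-> p) & s) -> (s | s) = ½ -> ½ = True

True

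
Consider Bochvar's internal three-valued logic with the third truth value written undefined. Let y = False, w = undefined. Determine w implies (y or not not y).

not y = not False = True
not not y = not True = False
y or not not y = False or False = False
w implies (y or not not y) = undefined implies False = undefined  [any arg is the third value ⇒ result is the third value]

undefined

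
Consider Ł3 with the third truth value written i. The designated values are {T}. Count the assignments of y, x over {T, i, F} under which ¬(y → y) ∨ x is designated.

Designated under: (y=T, x=T); (y=i, x=T); (y=F, x=T).

3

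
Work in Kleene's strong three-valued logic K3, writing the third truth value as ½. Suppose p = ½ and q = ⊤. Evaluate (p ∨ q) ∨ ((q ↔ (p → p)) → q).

⊤

p ∨ q = ½ ∨ ⊤ = ⊤
p → p = ½ → ½ = ½  [¬½ ∨ ½]
q ↔ (p → p) = ⊤ ↔ ½ = ½
(q ↔ (p → p)) → q = ½ → ⊤ = ⊤
(p ∨ q) ∨ ((q ↔ (p → p)) → q) = ⊤ ∨ ⊤ = ⊤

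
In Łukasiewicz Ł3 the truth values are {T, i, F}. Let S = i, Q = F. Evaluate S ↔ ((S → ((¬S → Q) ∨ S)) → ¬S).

¬S = ¬i = i
¬S → Q = i → F = i
(¬S → Q) ∨ S = i ∨ i = i
S → ((¬S → Q) ∨ S) = i → i = T
¬S = ¬i = i
(S → ((¬S → Q) ∨ S)) → ¬S = T → i = i
S ↔ ((S → ((¬S → Q) ∨ S)) → ¬S) = i ↔ i = T

T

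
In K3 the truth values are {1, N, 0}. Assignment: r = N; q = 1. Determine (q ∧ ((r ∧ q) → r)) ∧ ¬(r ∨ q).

r ∧ q = N ∧ 1 = N
(r ∧ q) → r = N → N = N
q ∧ ((r ∧ q) → r) = 1 ∧ N = N
r ∨ q = N ∨ 1 = 1
¬(r ∨ q) = ¬1 = 0
(q ∧ ((r ∧ q) → r)) ∧ ¬(r ∨ q) = N ∧ 0 = 0

0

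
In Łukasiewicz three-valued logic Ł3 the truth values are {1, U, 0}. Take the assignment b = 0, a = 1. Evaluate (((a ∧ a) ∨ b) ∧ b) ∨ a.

1

a ∧ a = 1 ∧ 1 = 1
(a ∧ a) ∨ b = 1 ∨ 0 = 1
((a ∧ a) ∨ b) ∧ b = 1 ∧ 0 = 0
(((a ∧ a) ∨ b) ∧ b) ∨ a = 0 ∨ 1 = 1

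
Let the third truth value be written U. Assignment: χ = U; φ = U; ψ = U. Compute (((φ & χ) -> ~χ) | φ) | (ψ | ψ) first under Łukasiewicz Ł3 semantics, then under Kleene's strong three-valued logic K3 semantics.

In Łukasiewicz Ł3: φ & χ = U & U = U
~χ = ~U = U
(φ & χ) -> ~χ = U -> U = ⊤
((φ & χ) -> ~χ) | φ = ⊤ | U = ⊤
ψ | ψ = U | U = U
(((φ & χ) -> ~χ) | φ) | (ψ | ψ) = ⊤ | U = ⊤
In Kleene's strong three-valued logic K3: φ & χ = U & U = U
~χ = ~U = U
(φ & χ) -> ~χ = U -> U = U  [~U | U]
((φ & χ) -> ~χ) | φ = U | U = U
ψ | ψ = U | U = U
(((φ & χ) -> ~χ) | φ) | (ψ | ψ) = U | U = U
They differ because Łukasiewicz Ł3 and Kleene's strong three-valued logic K3 treat U differently under implication.

⊤; U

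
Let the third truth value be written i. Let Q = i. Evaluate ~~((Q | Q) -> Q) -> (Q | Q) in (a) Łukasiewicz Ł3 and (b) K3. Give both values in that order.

In Łukasiewicz Ł3: Q | Q = i | i = i
(Q | Q) -> Q = i -> i = ⊤  [min(1, 1−½+½)]
~((Q | Q) -> Q) = ~⊤ = ⊥
~~((Q | Q) -> Q) = ~⊥ = ⊤
Q | Q = i | i = i
~~((Q | Q) -> Q) -> (Q | Q) = ⊤ -> i = i
In K3: Q | Q = i | i = i
(Q | Q) -> Q = i -> i = i  [~i | i]
~((Q | Q) -> Q) = ~i = i
~~((Q | Q) -> Q) = ~i = i
Q | Q = i | i = i
~~((Q | Q) -> Q) -> (Q | Q) = i -> i = i

i; i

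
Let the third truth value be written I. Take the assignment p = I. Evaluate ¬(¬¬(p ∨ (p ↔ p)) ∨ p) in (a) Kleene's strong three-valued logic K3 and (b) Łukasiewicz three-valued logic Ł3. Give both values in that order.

In Kleene's strong three-valued logic K3: p ↔ p = I ↔ I = I
p ∨ (p ↔ p) = I ∨ I = I
¬(p ∨ (p ↔ p)) = ¬I = I
¬¬(p ∨ (p ↔ p)) = ¬I = I
¬¬(p ∨ (p ↔ p)) ∨ p = I ∨ I = I
¬(¬¬(p ∨ (p ↔ p)) ∨ p) = ¬I = I
In Łukasiewicz three-valued logic Ł3: p ↔ p = I ↔ I = 1
p ∨ (p ↔ p) = I ∨ 1 = 1
¬(p ∨ (p ↔ p)) = ¬1 = 0
¬¬(p ∨ (p ↔ p)) = ¬0 = 1
¬¬(p ∨ (p ↔ p)) ∨ p = 1 ∨ I = 1
¬(¬¬(p ∨ (p ↔ p)) ∨ p) = ¬1 = 0
They differ because Kleene's strong three-valued logic K3 and Łukasiewicz three-valued logic Ł3 treat I differently under implication.

I; 0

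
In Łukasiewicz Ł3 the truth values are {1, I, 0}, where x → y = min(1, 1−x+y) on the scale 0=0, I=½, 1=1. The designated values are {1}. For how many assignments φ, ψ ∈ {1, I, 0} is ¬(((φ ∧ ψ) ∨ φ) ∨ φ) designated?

Designated under: (φ=0, ψ=1); (φ=0, ψ=I); (φ=0, ψ=0).

3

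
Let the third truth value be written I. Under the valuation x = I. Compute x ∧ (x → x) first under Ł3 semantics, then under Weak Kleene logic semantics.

I; I

In Ł3: x → x = I → I = True
x ∧ (x → x) = I ∧ True = I
In Weak Kleene logic: x → x = I → I = I
x ∧ (x → x) = I ∧ I = I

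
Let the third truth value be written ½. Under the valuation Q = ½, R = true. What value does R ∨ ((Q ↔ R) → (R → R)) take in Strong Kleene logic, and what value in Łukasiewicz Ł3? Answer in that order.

true; true

In Strong Kleene logic: Q ↔ R = ½ ↔ true = ½
R → R = true → true = true
(Q ↔ R) → (R → R) = ½ → true = true  [¬½ ∨ true]
R ∨ ((Q ↔ R) → (R → R)) = true ∨ true = true
In Łukasiewicz Ł3: Q ↔ R = ½ ↔ true = ½  [1 − |½−1|]
R → R = true → true = true
(Q ↔ R) → (R → R) = ½ → true = true
R ∨ ((Q ↔ R) → (R → R)) = true ∨ true = true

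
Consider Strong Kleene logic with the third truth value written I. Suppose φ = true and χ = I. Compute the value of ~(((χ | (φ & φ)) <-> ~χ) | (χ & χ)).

I

φ & φ = true & true = true
χ | (φ & φ) = I | true = true
~χ = ~I = I
(χ | (φ & φ)) <-> ~χ = true <-> I = I
χ & χ = I & I = I
((χ | (φ & φ)) <-> ~χ) | (χ & χ) = I | I = I
~(((χ | (φ & φ)) <-> ~χ) | (χ & χ)) = ~I = I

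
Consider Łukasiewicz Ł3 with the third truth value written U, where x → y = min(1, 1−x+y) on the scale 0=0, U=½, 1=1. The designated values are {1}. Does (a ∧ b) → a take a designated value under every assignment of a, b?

Every assignment of a, b over {1, U, 0} gives a value in {1}.
In particular, with a=U, b=U: (a ∧ b) → a = 1.

Yes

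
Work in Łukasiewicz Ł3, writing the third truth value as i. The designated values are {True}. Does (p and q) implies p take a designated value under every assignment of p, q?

Yes

Every assignment of p, q over {True, i, False} gives a value in {True}.
In particular, with p=i, q=i: (p and q) implies p = True.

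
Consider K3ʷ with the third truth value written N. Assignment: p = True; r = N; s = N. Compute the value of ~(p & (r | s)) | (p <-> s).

N

r | s = N | N = N
p & (r | s) = True & N = N
~(p & (r | s)) = ~N = N
p <-> s = True <-> N = N
~(p & (r | s)) | (p <-> s) = N | N = N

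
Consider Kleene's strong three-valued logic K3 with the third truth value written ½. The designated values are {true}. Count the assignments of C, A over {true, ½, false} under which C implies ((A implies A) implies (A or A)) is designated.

5

Of the 9 assignments, 5 give a value in {true}.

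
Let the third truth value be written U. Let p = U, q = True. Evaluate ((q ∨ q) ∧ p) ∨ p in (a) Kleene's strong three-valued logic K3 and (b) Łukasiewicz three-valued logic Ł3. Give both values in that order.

In Kleene's strong three-valued logic K3: q ∨ q = True ∨ True = True
(q ∨ q) ∧ p = True ∧ U = U
((q ∨ q) ∧ p) ∨ p = U ∨ U = U
In Łukasiewicz three-valued logic Ł3: q ∨ q = True ∨ True = True
(q ∨ q) ∧ p = True ∧ U = U
((q ∨ q) ∧ p) ∨ p = U ∨ U = U

U; U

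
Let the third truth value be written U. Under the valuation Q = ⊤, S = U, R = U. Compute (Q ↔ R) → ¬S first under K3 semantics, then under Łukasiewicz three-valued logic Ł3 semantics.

U; ⊤

In K3: Q ↔ R = ⊤ ↔ U = U
¬S = ¬U = U
(Q ↔ R) → ¬S = U → U = U  [¬U ∨ U]
In Łukasiewicz three-valued logic Ł3: Q ↔ R = ⊤ ↔ U = U
¬S = ¬U = U
(Q ↔ R) → ¬S = U → U = ⊤
They differ because K3 and Łukasiewicz three-valued logic Ł3 treat U differently under implication.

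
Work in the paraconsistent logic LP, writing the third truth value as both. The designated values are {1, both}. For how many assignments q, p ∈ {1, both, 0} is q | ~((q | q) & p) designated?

Of the 9 assignments, 9 give a value in {1, both}.

9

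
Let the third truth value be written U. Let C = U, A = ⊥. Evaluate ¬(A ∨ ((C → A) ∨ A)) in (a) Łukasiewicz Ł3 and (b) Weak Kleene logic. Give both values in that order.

In Łukasiewicz Ł3: C → A = U → ⊥ = U  [min(1, 1−½+0)]
(C → A) ∨ A = U ∨ ⊥ = U
A ∨ ((C → A) ∨ A) = ⊥ ∨ U = U
¬(A ∨ ((C → A) ∨ A)) = ¬U = U
In Weak Kleene logic: C → A = U → ⊥ = U  [any arg is the third value ⇒ result is the third value]
(C → A) ∨ A = U ∨ ⊥ = U
A ∨ ((C → A) ∨ A) = ⊥ ∨ U = U
¬(A ∨ ((C → A) ∨ A)) = ¬U = U

U; U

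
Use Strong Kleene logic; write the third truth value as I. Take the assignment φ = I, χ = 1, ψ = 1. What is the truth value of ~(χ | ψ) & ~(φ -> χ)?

0

χ | ψ = 1 | 1 = 1
~(χ | ψ) = ~1 = 0
φ -> χ = I -> 1 = 1  [~I | 1]
~(φ -> χ) = ~1 = 0
~(χ | ψ) & ~(φ -> χ) = 0 & 0 = 0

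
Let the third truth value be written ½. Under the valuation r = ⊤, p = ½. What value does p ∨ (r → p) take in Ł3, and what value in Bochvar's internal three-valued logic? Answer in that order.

½; ½

In Ł3: r → p = ⊤ → ½ = ½
p ∨ (r → p) = ½ ∨ ½ = ½
In Bochvar's internal three-valued logic: r → p = ⊤ → ½ = ½
p ∨ (r → p) = ½ ∨ ½ = ½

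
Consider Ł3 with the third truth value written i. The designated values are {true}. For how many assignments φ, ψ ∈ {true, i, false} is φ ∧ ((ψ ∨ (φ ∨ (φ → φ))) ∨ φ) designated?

Designated under: (φ=true, ψ=true); (φ=true, ψ=i); (φ=true, ψ=false).

3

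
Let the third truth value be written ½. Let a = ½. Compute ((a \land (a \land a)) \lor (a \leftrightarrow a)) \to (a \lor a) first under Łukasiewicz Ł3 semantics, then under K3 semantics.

In Łukasiewicz Ł3: a \land a = ½ \land ½ = ½
a \land (a \land a) = ½ \land ½ = ½
a \leftrightarrow a = ½ \leftrightarrow ½ = true  [1 − |½−½|]
(a \land (a \land a)) \lor (a \leftrightarrow a) = ½ \lor true = true
a \lor a = ½ \lor ½ = ½
((a \land (a \land a)) \lor (a \leftrightarrow a)) \to (a \lor a) = true \to ½ = ½
In K3: a \land a = ½ \land ½ = ½
a \land (a \land a) = ½ \land ½ = ½
a \leftrightarrow a = ½ \leftrightarrow ½ = ½
(a \land (a \land a)) \lor (a \leftrightarrow a) = ½ \lor ½ = ½
a \lor a = ½ \lor ½ = ½
((a \land (a \land a)) \lor (a \leftrightarrow a)) \to (a \lor a) = ½ \to ½ = ½  [\lnot ½ \lor ½]

½; ½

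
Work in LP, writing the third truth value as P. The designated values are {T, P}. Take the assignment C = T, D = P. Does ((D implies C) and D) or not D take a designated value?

D implies C = P implies T = T
(D implies C) and D = T and P = P
not D = not P = P
((D implies C) and D) or not D = P or P = P
P ∈ {T, P}.

Yes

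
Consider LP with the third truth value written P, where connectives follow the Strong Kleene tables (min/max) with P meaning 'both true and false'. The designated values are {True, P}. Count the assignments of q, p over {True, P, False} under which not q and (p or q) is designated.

5

Of the 9 assignments, 5 give a value in {True, P}.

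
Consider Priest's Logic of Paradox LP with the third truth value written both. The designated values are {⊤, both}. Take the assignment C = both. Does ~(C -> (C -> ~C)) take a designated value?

~C = ~both = both
C -> ~C = both -> both = both
C -> (C -> ~C) = both -> both = both
~(C -> (C -> ~C)) = ~both = both
both ∈ {⊤, both}.

Yes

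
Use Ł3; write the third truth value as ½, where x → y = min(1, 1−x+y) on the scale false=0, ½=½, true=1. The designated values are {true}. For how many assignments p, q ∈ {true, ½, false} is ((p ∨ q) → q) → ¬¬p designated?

4

Designated under: (p=true, q=true); (p=true, q=½); (p=true, q=false); (p=½, q=false).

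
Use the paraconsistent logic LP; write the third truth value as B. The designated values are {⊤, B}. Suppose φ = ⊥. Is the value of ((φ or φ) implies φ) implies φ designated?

No

φ or φ = ⊥ or ⊥ = ⊥
(φ or φ) implies φ = ⊥ implies ⊥ = ⊤
((φ or φ) implies φ) implies φ = ⊤ implies ⊥ = ⊥
⊥ ∉ {⊤, B}.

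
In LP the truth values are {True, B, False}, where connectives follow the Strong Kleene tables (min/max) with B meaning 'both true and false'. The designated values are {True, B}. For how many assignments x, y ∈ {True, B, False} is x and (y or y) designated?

Designated under: (x=True, y=True); (x=True, y=B); (x=B, y=True); (x=B, y=B).

4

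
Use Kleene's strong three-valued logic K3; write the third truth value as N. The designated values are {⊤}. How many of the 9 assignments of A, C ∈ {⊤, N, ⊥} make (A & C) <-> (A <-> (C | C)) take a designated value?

Designated under: (A=⊤, C=⊤); (A=⊤, C=⊥); (A=⊥, C=⊤).

3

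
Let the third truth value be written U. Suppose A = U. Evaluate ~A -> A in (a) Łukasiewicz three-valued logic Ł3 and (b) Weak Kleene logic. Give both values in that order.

In Łukasiewicz three-valued logic Ł3: ~A = ~U = U
~A -> A = U -> U = true  [min(1, 1−½+½)]
In Weak Kleene logic: ~A = ~U = U
~A -> A = U -> U = U  [any arg is the third value ⇒ result is the third value]
They differ because Łukasiewicz three-valued logic Ł3 and Weak Kleene logic treat U differently under the binary connectives.

true; U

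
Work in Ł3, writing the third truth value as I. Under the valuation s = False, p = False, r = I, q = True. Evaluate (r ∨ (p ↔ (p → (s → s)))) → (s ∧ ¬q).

I

s → s = False → False = True
p → (s → s) = False → True = True
p ↔ (p → (s → s)) = False ↔ True = False
r ∨ (p ↔ (p → (s → s))) = I ∨ False = I
¬q = ¬True = False
s ∧ ¬q = False ∧ False = False
(r ∨ (p ↔ (p → (s → s)))) → (s ∧ ¬q) = I → False = I  [min(1, 1−½+0)]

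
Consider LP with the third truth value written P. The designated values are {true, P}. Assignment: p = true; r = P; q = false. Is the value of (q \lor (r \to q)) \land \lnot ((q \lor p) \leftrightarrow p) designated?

r \to q = P \to false = P
q \lor (r \to q) = false \lor P = P
q \lor p = false \lor true = true
(q \lor p) \leftrightarrow p = true \leftrightarrow true = true
\lnot ((q \lor p) \leftrightarrow p) = \lnot true = false
(q \lor (r \to q)) \land \lnot ((q \lor p) \leftrightarrow p) = P \land false = false
false ∉ {true, P}.

No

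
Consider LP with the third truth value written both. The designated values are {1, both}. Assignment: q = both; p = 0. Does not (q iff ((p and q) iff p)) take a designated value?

p and q = 0 and both = 0
(p and q) iff p = 0 iff 0 = 1
q iff ((p and q) iff p) = both iff 1 = both
not (q iff ((p and q) iff p)) = not both = both
both ∈ {1, both}.

Yes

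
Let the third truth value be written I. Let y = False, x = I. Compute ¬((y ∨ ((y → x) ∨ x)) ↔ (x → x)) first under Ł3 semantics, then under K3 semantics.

In Ł3: y → x = False → I = True
(y → x) ∨ x = True ∨ I = True
y ∨ ((y → x) ∨ x) = False ∨ True = True
x → x = I → I = True
(y ∨ ((y → x) ∨ x)) ↔ (x → x) = True ↔ True = True
¬((y ∨ ((y → x) ∨ x)) ↔ (x → x)) = ¬True = False
In K3: y → x = False → I = True  [¬False ∨ I]
(y → x) ∨ x = True ∨ I = True
y ∨ ((y → x) ∨ x) = False ∨ True = True
x → x = I → I = I
(y ∨ ((y → x) ∨ x)) ↔ (x → x) = True ↔ I = I
¬((y ∨ ((y → x) ∨ x)) ↔ (x → x)) = ¬I = I
They differ because Ł3 and K3 treat I differently under implication.

False; I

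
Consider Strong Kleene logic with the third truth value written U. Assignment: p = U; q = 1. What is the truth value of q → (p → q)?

1

p → q = U → 1 = 1  [¬U ∨ 1]
q → (p → q) = 1 → 1 = 1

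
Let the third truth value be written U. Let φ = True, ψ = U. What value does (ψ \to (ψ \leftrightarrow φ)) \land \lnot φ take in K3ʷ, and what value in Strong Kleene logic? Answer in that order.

U; False

In K3ʷ: ψ \leftrightarrow φ = U \leftrightarrow True = U
ψ \to (ψ \leftrightarrow φ) = U \to U = U  [any arg is the third value ⇒ result is the third value]
\lnot φ = \lnot True = False
(ψ \to (ψ \leftrightarrow φ)) \land \lnot φ = U \land False = U
In Strong Kleene logic: ψ \leftrightarrow φ = U \leftrightarrow True = U
ψ \to (ψ \leftrightarrow φ) = U \to U = U  [\lnot U \lor U]
\lnot φ = \lnot True = False
(ψ \to (ψ \leftrightarrow φ)) \land \lnot φ = U \land False = False
They differ because K3ʷ and Strong Kleene logic treat U differently under the binary connectives.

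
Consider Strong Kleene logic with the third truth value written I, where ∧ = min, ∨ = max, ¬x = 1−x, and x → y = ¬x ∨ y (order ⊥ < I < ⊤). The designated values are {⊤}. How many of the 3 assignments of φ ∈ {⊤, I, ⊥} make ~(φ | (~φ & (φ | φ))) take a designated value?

φ=⊤: ⊥ ·
φ=I: I ·
φ=⊥: ⊤ ✓

1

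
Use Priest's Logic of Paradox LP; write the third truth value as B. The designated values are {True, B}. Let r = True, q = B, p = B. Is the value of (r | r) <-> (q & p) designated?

Yes

r | r = True | True = True
q & p = B & B = B
(r | r) <-> (q & p) = True <-> B = B
B ∈ {True, B}.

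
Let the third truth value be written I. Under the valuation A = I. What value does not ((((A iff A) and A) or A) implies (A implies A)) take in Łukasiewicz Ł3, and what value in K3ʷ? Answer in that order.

In Łukasiewicz Ł3: A iff A = I iff I = true
(A iff A) and A = true and I = I
((A iff A) and A) or A = I or I = I
A implies A = I implies I = true
(((A iff A) and A) or A) implies (A implies A) = I implies true = true
not ((((A iff A) and A) or A) implies (A implies A)) = not true = false
In K3ʷ: A iff A = I iff I = I
(A iff A) and A = I and I = I
((A iff A) and A) or A = I or I = I
A implies A = I implies I = I  [any arg is the third value ⇒ result is the third value]
(((A iff A) and A) or A) implies (A implies A) = I implies I = I
not ((((A iff A) and A) or A) implies (A implies A)) = not I = I
They differ because Łukasiewicz Ł3 and K3ʷ treat I differently under the binary connectives.

false; I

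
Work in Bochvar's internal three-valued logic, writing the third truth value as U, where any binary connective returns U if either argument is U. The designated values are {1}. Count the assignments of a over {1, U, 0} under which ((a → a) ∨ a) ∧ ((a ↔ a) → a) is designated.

1

a=1: 1 ✓
a=U: U ·
a=0: 0 ·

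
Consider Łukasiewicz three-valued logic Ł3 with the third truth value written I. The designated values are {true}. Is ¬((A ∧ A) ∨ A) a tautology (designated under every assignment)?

Countermodel: A=true gives false, which is not designated.

No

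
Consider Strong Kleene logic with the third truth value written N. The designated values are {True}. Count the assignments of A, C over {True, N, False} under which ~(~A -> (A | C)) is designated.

Designated under: (A=False, C=False).

1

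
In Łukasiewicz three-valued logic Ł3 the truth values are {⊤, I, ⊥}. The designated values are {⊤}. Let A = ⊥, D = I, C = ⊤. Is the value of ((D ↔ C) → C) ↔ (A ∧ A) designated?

No

D ↔ C = I ↔ ⊤ = I
(D ↔ C) → C = I → ⊤ = ⊤
A ∧ A = ⊥ ∧ ⊥ = ⊥
((D ↔ C) → C) ↔ (A ∧ A) = ⊤ ↔ ⊥ = ⊥
⊥ ∉ {⊤}.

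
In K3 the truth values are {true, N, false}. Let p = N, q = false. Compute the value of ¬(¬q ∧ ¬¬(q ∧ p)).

true

¬q = ¬false = true
q ∧ p = false ∧ N = false
¬(q ∧ p) = ¬false = true
¬¬(q ∧ p) = ¬true = false
¬q ∧ ¬¬(q ∧ p) = true ∧ false = false
¬(¬q ∧ ¬¬(q ∧ p)) = ¬false = true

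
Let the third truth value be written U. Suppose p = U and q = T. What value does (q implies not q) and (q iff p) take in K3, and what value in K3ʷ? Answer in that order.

F; U

In K3: not q = not T = F
q implies not q = T implies F = F
q iff p = T iff U = U
(q implies not q) and (q iff p) = F and U = F
In K3ʷ: not q = not T = F
q implies not q = T implies F = F
q iff p = T iff U = U
(q implies not q) and (q iff p) = F and U = U
They differ because K3 and K3ʷ treat U differently under the binary connectives.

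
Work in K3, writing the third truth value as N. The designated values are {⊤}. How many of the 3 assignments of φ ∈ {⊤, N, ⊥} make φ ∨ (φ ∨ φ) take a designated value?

φ=⊤: ⊤ ✓
φ=N: N ·
φ=⊥: ⊥ ·

1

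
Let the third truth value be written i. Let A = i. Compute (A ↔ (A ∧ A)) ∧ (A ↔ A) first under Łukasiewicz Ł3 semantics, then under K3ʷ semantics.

⊤; i

In Łukasiewicz Ł3: A ∧ A = i ∧ i = i
A ↔ (A ∧ A) = i ↔ i = ⊤  [1 − |½−½|]
A ↔ A = i ↔ i = ⊤
(A ↔ (A ∧ A)) ∧ (A ↔ A) = ⊤ ∧ ⊤ = ⊤
In K3ʷ: A ∧ A = i ∧ i = i
A ↔ (A ∧ A) = i ↔ i = i
A ↔ A = i ↔ i = i
(A ↔ (A ∧ A)) ∧ (A ↔ A) = i ∧ i = i
They differ because Łukasiewicz Ł3 and K3ʷ treat i differently under the binary connectives.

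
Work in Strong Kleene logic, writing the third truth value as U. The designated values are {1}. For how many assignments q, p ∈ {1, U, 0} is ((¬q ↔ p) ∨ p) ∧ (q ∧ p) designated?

Designated under: (q=1, p=1).

1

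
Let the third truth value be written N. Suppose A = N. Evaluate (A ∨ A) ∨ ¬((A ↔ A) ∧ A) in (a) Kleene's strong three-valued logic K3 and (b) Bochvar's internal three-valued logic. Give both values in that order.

N; N

In Kleene's strong three-valued logic K3: A ∨ A = N ∨ N = N
A ↔ A = N ↔ N = N
(A ↔ A) ∧ A = N ∧ N = N
¬((A ↔ A) ∧ A) = ¬N = N
(A ∨ A) ∨ ¬((A ↔ A) ∧ A) = N ∨ N = N
In Bochvar's internal three-valued logic: A ∨ A = N ∨ N = N
A ↔ A = N ↔ N = N
(A ↔ A) ∧ A = N ∧ N = N
¬((A ↔ A) ∧ A) = ¬N = N
(A ∨ A) ∨ ¬((A ↔ A) ∧ A) = N ∨ N = N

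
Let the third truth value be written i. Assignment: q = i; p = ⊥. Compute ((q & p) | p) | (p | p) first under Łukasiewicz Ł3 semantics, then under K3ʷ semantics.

⊥; i

In Łukasiewicz Ł3: q & p = i & ⊥ = ⊥
(q & p) | p = ⊥ | ⊥ = ⊥
p | p = ⊥ | ⊥ = ⊥
((q & p) | p) | (p | p) = ⊥ | ⊥ = ⊥
In K3ʷ: q & p = i & ⊥ = i
(q & p) | p = i | ⊥ = i
p | p = ⊥ | ⊥ = ⊥
((q & p) | p) | (p | p) = i | ⊥ = i
They differ because Łukasiewicz Ł3 and K3ʷ treat i differently under the binary connectives.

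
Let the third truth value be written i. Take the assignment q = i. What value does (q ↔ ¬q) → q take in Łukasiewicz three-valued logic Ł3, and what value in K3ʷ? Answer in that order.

i; i

In Łukasiewicz three-valued logic Ł3: ¬q = ¬i = i
q ↔ ¬q = i ↔ i = 1  [1 − |½−½|]
(q ↔ ¬q) → q = 1 → i = i
In K3ʷ: ¬q = ¬i = i
q ↔ ¬q = i ↔ i = i
(q ↔ ¬q) → q = i → i = i  [any arg is the third value ⇒ result is the third value]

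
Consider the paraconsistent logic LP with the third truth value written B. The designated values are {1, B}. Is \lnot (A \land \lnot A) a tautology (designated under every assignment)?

Every assignment of A over {1, B, 0} gives a value in {1, B}.
In particular, with A=B: \lnot (A \land \lnot A) = B.

Yes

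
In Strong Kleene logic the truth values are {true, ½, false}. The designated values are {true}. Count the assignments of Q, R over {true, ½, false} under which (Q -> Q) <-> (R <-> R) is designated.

4

Designated under: (Q=true, R=true); (Q=true, R=false); (Q=false, R=true); (Q=false, R=false).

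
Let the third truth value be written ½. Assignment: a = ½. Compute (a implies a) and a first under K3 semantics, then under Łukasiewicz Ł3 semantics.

In K3: a implies a = ½ implies ½ = ½  [not ½ or ½]
(a implies a) and a = ½ and ½ = ½
In Łukasiewicz Ł3: a implies a = ½ implies ½ = true
(a implies a) and a = true and ½ = ½

½; ½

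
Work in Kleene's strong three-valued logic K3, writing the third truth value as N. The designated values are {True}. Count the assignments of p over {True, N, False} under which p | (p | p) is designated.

1

p=True: True ✓
p=N: N ·
p=False: False ·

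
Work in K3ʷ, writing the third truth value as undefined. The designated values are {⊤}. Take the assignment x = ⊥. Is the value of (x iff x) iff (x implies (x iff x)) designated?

x iff x = ⊥ iff ⊥ = ⊤
x iff x = ⊥ iff ⊥ = ⊤
x implies (x iff x) = ⊥ implies ⊤ = ⊤
(x iff x) iff (x implies (x iff x)) = ⊤ iff ⊤ = ⊤
⊤ ∈ {⊤}.

Yes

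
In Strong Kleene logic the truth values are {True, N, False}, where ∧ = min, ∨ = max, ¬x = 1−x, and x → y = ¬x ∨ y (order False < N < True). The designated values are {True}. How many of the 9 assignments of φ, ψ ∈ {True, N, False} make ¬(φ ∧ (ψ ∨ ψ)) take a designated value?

5

Of the 9 assignments, 5 give a value in {True}.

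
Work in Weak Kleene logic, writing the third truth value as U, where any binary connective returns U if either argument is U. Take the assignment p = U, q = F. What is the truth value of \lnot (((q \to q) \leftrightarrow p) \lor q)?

q \to q = F \to F = T
(q \to q) \leftrightarrow p = T \leftrightarrow U = U
((q \to q) \leftrightarrow p) \lor q = U \lor F = U
\lnot (((q \to q) \leftrightarrow p) \lor q) = \lnot U = U

U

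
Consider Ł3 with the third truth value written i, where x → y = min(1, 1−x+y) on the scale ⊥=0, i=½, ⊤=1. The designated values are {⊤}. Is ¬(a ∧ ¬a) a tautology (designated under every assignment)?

No

Countermodel: a=i gives i, which is not designated.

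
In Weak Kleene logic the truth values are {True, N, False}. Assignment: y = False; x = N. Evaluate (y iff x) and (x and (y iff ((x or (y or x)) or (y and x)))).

N

y iff x = False iff N = N
y or x = False or N = N
x or (y or x) = N or N = N
y and x = False and N = N
(x or (y or x)) or (y and x) = N or N = N
y iff ((x or (y or x)) or (y and x)) = False iff N = N
x and (y iff ((x or (y or x)) or (y and x))) = N and N = N
(y iff x) and (x and (y iff ((x or (y or x)) or (y and x)))) = N and N = N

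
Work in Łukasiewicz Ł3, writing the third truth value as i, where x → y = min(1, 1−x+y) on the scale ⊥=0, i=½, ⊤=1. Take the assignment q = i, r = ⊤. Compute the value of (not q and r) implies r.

⊤

not q = not i = i
not q and r = i and ⊤ = i
(not q and r) implies r = i implies ⊤ = ⊤  [min(1, 1−½+1)]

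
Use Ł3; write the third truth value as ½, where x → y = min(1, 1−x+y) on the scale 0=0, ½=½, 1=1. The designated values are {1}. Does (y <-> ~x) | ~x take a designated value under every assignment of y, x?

No

Countermodel: y=1, x=1 gives 0, which is not designated.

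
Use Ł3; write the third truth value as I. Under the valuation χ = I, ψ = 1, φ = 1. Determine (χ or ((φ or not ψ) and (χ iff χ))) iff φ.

not ψ = not 1 = 0
φ or not ψ = 1 or 0 = 1
χ iff χ = I iff I = 1  [1 − |½−½|]
(φ or not ψ) and (χ iff χ) = 1 and 1 = 1
χ or ((φ or not ψ) and (χ iff χ)) = I or 1 = 1
(χ or ((φ or not ψ) and (χ iff χ))) iff φ = 1 iff 1 = 1

1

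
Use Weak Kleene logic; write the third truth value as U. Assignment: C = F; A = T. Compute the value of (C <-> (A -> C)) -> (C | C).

F

A -> C = T -> F = F
C <-> (A -> C) = F <-> F = T
C | C = F | F = F
(C <-> (A -> C)) -> (C | C) = T -> F = F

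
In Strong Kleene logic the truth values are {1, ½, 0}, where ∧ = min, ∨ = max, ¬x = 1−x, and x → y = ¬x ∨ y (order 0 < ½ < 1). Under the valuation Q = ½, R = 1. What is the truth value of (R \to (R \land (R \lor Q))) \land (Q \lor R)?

R \lor Q = 1 \lor ½ = 1
R \land (R \lor Q) = 1 \land 1 = 1
R \to (R \land (R \lor Q)) = 1 \to 1 = 1
Q \lor R = ½ \lor 1 = 1
(R \to (R \land (R \lor Q))) \land (Q \lor R) = 1 \land 1 = 1

1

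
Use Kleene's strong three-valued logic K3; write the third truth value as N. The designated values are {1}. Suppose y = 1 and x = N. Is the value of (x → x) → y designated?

Yes

x → x = N → N = N  [¬N ∨ N]
(x → x) → y = N → 1 = 1
1 ∈ {1}.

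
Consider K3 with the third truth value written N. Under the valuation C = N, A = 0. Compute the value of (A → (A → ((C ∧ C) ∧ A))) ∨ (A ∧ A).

1

C ∧ C = N ∧ N = N
(C ∧ C) ∧ A = N ∧ 0 = 0
A → ((C ∧ C) ∧ A) = 0 → 0 = 1
A → (A → ((C ∧ C) ∧ A)) = 0 → 1 = 1
A ∧ A = 0 ∧ 0 = 0
(A → (A → ((C ∧ C) ∧ A))) ∨ (A ∧ A) = 1 ∨ 0 = 1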